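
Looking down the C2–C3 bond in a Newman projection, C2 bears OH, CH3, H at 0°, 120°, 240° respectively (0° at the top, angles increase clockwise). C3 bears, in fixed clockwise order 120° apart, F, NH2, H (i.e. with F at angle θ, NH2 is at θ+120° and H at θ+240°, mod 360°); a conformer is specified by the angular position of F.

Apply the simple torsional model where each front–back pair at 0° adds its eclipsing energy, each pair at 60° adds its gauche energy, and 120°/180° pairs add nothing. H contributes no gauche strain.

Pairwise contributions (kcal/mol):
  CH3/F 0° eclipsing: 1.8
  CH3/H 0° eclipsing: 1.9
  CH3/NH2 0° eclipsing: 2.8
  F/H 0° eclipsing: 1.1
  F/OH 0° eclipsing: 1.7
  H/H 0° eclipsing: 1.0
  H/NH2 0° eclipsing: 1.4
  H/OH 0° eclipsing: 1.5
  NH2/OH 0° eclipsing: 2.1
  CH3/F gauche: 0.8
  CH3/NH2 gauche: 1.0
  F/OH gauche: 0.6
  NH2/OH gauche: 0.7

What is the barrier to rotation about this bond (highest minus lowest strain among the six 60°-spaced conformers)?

4.0 kcal/mol

F at 0° (eclipsed): OH(0°)/F(0°) eclipsed 1.7; CH3(120°)/NH2(120°) eclipsed 2.8; H(240°)/H(240°) eclipsed 1.0 → 5.5 kcal/mol.
F at 60° (staggered): OH(0°)/F(60°) gauche 0.6; CH3(120°)/F(60°) gauche 0.8; CH3(120°)/NH2(180°) gauche 1.0 → 2.4 kcal/mol.
F at 120° (eclipsed): OH(0°)/H(0°) eclipsed 1.5; CH3(120°)/F(120°) eclipsed 1.8; H(240°)/NH2(240°) eclipsed 1.4 → 4.7 kcal/mol.
F at 180° (staggered): OH(0°)/NH2(300°) gauche 0.7; CH3(120°)/F(180°) gauche 0.8 → 1.5 kcal/mol.
F at 240° (eclipsed): OH(0°)/NH2(0°) eclipsed 2.1; CH3(120°)/H(120°) eclipsed 1.9; H(240°)/F(240°) eclipsed 1.1 → 5.1 kcal/mol.
F at 300° (staggered): OH(0°)/F(300°) gauche 0.6; OH(0°)/NH2(60°) gauche 0.7; CH3(120°)/NH2(60°) gauche 1.0 → 2.3 kcal/mol.
Max at 0° (5.5 kcal/mol), min at 180° (1.5 kcal/mol); barrier = 4.0 kcal/mol.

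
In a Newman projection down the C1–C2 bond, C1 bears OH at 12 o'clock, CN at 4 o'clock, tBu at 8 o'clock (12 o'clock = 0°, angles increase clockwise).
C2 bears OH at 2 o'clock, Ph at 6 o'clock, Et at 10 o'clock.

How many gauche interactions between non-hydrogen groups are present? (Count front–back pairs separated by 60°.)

Non-H gauche pairs: OH(0°)/OH(60°); OH(0°)/Et(300°); CN(120°)/OH(60°); CN(120°)/Ph(180°); tBu(240°)/Ph(180°); tBu(240°)/Et(300°) — 6 interactions.

6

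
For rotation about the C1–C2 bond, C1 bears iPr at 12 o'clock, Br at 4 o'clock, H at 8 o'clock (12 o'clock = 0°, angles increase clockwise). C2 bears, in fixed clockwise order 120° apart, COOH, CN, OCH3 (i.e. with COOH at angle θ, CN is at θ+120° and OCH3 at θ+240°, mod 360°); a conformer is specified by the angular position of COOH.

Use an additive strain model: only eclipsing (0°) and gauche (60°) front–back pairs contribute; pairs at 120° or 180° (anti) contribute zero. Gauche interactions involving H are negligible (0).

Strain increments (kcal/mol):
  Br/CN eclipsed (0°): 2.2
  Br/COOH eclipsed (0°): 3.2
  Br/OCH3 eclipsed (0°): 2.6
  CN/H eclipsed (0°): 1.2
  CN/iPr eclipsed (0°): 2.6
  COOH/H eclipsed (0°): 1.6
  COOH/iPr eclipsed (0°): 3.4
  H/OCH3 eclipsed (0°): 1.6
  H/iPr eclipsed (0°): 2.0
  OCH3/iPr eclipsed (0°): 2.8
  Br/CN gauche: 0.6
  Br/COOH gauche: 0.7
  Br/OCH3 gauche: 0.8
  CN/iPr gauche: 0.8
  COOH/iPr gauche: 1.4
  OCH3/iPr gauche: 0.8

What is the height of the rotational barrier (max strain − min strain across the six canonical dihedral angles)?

4.1 kcal/mol

COOH at 0° is eclipsed. iPr at 0° is eclipsed with COOH at 0° (3.4); Br at 120° is eclipsed with CN at 120° (2.2); H at 240° is eclipsed with OCH3 at 240° (1.6). Total 7.2 kcal/mol.
COOH at 60° is staggered. iPr at 0° is gauche with COOH at 60° (1.4); iPr at 0° is gauche with OCH3 at 300° (0.8); Br at 120° is gauche with COOH at 60° (0.7); Br at 120° is gauche with CN at 180° (0.6). Total 3.5 kcal/mol.
COOH at 120° is eclipsed. iPr at 0° is eclipsed with OCH3 at 0° (2.8); Br at 120° is eclipsed with COOH at 120° (3.2); H at 240° is eclipsed with CN at 240° (1.2). Total 7.2 kcal/mol.
COOH at 180° is staggered. iPr at 0° is gauche with CN at 300° (0.8); iPr at 0° is gauche with OCH3 at 60° (0.8); Br at 120° is gauche with COOH at 180° (0.7); Br at 120° is gauche with OCH3 at 60° (0.8). Total 3.1 kcal/mol.
COOH at 240° is eclipsed. iPr at 0° is eclipsed with CN at 0° (2.6); Br at 120° is eclipsed with OCH3 at 120° (2.6); H at 240° is eclipsed with COOH at 240° (1.6). Total 6.8 kcal/mol.
COOH at 300° is staggered. iPr at 0° is gauche with COOH at 300° (1.4); iPr at 0° is gauche with CN at 60° (0.8); Br at 120° is gauche with CN at 60° (0.6); Br at 120° is gauche with OCH3 at 180° (0.8). Total 3.6 kcal/mol.
Max at 0° (7.2 kcal/mol), min at 180° (3.1 kcal/mol); barrier = 4.1 kcal/mol.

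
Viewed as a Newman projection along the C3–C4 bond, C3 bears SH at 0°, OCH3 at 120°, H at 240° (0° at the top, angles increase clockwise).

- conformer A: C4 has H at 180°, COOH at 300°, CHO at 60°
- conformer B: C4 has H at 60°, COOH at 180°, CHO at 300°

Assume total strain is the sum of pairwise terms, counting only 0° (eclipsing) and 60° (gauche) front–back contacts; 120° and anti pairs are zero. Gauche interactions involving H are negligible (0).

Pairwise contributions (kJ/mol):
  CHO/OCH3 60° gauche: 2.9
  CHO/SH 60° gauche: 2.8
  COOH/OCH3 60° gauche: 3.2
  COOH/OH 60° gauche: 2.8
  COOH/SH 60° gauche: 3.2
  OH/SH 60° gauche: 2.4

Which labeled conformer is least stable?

A (staggered): SH(0°)/COOH(300°) gauche 3.2; SH(0°)/CHO(60°) gauche 2.8; OCH3(120°)/CHO(60°) gauche 2.9 → 8.9 kJ/mol.
B (staggered): SH(0°)/CHO(300°) gauche 2.8; OCH3(120°)/COOH(180°) gauche 3.2 → 6.0 kJ/mol.
A has the highest total (8.9 kJ/mol).

A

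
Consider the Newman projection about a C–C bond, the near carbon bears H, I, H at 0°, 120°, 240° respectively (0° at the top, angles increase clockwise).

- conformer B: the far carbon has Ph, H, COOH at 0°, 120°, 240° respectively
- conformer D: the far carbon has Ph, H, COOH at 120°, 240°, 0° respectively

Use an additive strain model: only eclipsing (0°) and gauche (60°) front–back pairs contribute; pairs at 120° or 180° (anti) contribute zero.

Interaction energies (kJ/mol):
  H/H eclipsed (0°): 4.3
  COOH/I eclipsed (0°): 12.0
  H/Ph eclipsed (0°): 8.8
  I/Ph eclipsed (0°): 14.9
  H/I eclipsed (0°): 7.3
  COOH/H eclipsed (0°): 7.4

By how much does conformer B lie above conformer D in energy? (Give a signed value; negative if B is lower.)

B (eclipsed): H(0°)/Ph(0°) eclipsed 8.8; I(120°)/H(120°) eclipsed 7.3; H(240°)/COOH(240°) eclipsed 7.4 → 23.5 kJ/mol.
D (eclipsed): H(0°)/COOH(0°) eclipsed 7.4; I(120°)/Ph(120°) eclipsed 14.9; H(240°)/H(240°) eclipsed 4.3 → 26.6 kJ/mol.
E(B) − E(D) = 23.5 − 26.6 = -3.1 kJ/mol.

-3.1 kJ/mol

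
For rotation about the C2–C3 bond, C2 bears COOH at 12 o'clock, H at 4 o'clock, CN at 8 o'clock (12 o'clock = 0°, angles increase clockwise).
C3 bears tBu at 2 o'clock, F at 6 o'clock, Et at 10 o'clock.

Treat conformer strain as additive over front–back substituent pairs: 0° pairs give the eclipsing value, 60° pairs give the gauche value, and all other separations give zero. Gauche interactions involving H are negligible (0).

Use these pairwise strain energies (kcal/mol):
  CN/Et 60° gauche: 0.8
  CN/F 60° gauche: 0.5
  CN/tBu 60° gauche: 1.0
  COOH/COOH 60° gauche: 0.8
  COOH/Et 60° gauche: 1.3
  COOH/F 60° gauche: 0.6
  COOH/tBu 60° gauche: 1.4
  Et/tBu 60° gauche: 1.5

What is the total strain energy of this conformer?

4.0 kcal/mol

This conformer (staggered): COOH–tBu gauche, COOH–Et gauche, CN–F gauche, CN–Et gauche; 1.4 + 1.3 + 0.5 + 0.8 = 4.0 kcal/mol.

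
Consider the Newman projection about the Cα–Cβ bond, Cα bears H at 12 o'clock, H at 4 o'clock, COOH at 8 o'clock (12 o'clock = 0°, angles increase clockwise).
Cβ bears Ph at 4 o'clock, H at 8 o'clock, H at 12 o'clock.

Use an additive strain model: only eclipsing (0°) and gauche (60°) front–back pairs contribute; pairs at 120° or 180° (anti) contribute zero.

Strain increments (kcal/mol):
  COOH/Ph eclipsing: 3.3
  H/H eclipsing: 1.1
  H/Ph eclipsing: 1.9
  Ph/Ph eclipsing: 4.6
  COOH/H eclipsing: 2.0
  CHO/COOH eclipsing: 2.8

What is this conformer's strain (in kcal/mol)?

This conformer (eclipsed): H(0°)/H(0°) eclipsed 1.1; H(120°)/Ph(120°) eclipsed 1.9; COOH(240°)/H(240°) eclipsed 2.0 → 5.0 kcal/mol.

5.0 kcal/mol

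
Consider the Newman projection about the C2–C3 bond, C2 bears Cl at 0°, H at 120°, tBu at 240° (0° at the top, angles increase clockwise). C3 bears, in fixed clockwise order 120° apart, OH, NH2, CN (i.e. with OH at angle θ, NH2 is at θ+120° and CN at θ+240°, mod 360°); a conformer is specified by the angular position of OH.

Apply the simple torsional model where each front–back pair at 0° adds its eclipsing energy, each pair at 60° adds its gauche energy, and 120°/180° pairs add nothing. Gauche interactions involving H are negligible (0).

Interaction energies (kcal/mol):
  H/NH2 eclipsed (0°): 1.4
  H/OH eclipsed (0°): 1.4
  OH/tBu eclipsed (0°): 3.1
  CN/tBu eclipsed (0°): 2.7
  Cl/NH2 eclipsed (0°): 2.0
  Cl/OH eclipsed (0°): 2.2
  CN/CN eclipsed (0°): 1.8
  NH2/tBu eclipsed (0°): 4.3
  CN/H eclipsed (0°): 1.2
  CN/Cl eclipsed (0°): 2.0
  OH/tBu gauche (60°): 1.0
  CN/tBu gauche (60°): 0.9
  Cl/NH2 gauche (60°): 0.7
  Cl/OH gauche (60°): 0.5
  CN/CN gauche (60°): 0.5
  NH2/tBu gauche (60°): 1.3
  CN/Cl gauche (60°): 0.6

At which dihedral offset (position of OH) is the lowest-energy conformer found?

OH at 0° (eclipsed): Cl–OH eclipsed, H–NH2 eclipsed, tBu–CN eclipsed; 2.2 + 1.4 + 2.7 = 6.3 kcal/mol.
OH at 60° (staggered): Cl–OH gauche, Cl–CN gauche, tBu–NH2 gauche, tBu–CN gauche; 0.5 + 0.6 + 1.3 + 0.9 = 3.3 kcal/mol.
OH at 120° (eclipsed): Cl–CN eclipsed, H–OH eclipsed, tBu–NH2 eclipsed; 2.0 + 1.4 + 4.3 = 7.7 kcal/mol.
OH at 180° (staggered): Cl–NH2 gauche, Cl–CN gauche, tBu–OH gauche, tBu–NH2 gauche; 0.7 + 0.6 + 1.0 + 1.3 = 3.6 kcal/mol.
OH at 240° (eclipsed): Cl–NH2 eclipsed, H–CN eclipsed, tBu–OH eclipsed; 2.0 + 1.2 + 3.1 = 6.3 kcal/mol.
OH at 300° (staggered): Cl–OH gauche, Cl–NH2 gauche, tBu–OH gauche, tBu–CN gauche; 0.5 + 0.7 + 1.0 + 0.9 = 3.1 kcal/mol.
The minimum (3.1 kcal/mol) occurs with OH at 300°.

300°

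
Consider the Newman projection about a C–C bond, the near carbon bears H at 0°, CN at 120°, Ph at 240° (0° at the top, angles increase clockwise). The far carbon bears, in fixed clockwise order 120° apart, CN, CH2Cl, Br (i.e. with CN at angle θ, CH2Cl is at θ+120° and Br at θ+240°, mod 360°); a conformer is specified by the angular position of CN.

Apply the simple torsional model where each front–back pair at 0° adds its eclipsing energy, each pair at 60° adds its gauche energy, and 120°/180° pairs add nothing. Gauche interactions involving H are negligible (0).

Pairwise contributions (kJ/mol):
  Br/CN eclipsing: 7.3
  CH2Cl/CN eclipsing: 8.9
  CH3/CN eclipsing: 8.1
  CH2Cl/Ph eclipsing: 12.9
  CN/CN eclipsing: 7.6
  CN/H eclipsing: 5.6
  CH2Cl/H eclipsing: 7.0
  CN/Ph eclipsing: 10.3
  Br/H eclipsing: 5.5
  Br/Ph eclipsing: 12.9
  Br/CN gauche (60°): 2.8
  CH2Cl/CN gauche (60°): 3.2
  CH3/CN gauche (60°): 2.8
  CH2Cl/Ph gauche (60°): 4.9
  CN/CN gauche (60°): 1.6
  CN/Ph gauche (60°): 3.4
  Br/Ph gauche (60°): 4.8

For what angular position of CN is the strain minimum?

180°

CN at 0° (eclipsed): H(0°)/CN(0°) eclipsed 5.6; CN(120°)/CH2Cl(120°) eclipsed 8.9; Ph(240°)/Br(240°) eclipsed 12.9 → 27.4 kJ/mol.
CN at 60° (staggered): CN(120°)/CN(60°) gauche 1.6; CN(120°)/CH2Cl(180°) gauche 3.2; Ph(240°)/CH2Cl(180°) gauche 4.9; Ph(240°)/Br(300°) gauche 4.8 → 14.5 kJ/mol.
CN at 120° (eclipsed): H(0°)/Br(0°) eclipsed 5.5; CN(120°)/CN(120°) eclipsed 7.6; Ph(240°)/CH2Cl(240°) eclipsed 12.9 → 26.0 kJ/mol.
CN at 180° (staggered): CN(120°)/CN(180°) gauche 1.6; CN(120°)/Br(60°) gauche 2.8; Ph(240°)/CN(180°) gauche 3.4; Ph(240°)/CH2Cl(300°) gauche 4.9 → 12.7 kJ/mol.
CN at 240° (eclipsed): H(0°)/CH2Cl(0°) eclipsed 7.0; CN(120°)/Br(120°) eclipsed 7.3; Ph(240°)/CN(240°) eclipsed 10.3 → 24.6 kJ/mol.
CN at 300° (staggered): CN(120°)/CH2Cl(60°) gauche 3.2; CN(120°)/Br(180°) gauche 2.8; Ph(240°)/CN(300°) gauche 3.4; Ph(240°)/Br(180°) gauche 4.8 → 14.2 kJ/mol.
The minimum (12.7 kJ/mol) occurs with CN at 180°.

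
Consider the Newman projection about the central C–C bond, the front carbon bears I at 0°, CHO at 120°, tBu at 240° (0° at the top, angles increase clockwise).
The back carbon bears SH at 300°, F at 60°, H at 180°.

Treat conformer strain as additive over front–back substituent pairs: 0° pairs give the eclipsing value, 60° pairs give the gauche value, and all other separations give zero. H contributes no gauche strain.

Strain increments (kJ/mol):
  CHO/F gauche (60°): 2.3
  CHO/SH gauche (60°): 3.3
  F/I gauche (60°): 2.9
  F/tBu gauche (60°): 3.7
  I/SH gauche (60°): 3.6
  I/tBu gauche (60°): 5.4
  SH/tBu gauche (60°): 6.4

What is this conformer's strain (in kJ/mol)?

15.2 kJ/mol

This conformer (staggered): I–SH gauche, I–F gauche, CHO–F gauche, tBu–SH gauche; 3.6 + 2.9 + 2.3 + 6.4 = 15.2 kJ/mol.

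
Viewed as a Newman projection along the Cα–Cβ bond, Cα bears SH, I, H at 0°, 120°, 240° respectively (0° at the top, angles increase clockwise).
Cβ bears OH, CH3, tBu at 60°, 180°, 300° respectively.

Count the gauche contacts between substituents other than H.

Non-H gauche pairs: SH(0°)/OH(60°); SH(0°)/tBu(300°); I(120°)/OH(60°); I(120°)/CH3(180°) — 4 interactions.

4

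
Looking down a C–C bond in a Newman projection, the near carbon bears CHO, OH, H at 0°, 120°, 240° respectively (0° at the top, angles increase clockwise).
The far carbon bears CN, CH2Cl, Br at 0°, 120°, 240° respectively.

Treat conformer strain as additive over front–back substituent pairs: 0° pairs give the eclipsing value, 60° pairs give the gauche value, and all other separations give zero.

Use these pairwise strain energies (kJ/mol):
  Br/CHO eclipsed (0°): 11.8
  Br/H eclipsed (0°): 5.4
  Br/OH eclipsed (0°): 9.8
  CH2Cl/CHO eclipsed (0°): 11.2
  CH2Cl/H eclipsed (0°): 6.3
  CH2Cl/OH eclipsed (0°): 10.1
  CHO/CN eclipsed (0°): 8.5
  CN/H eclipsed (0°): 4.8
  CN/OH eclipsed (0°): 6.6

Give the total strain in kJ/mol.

24.0 kJ/mol

This conformer (eclipsed): CHO–CN eclipsed, OH–CH2Cl eclipsed, H–Br eclipsed; 8.5 + 10.1 + 5.4 = 24.0 kJ/mol.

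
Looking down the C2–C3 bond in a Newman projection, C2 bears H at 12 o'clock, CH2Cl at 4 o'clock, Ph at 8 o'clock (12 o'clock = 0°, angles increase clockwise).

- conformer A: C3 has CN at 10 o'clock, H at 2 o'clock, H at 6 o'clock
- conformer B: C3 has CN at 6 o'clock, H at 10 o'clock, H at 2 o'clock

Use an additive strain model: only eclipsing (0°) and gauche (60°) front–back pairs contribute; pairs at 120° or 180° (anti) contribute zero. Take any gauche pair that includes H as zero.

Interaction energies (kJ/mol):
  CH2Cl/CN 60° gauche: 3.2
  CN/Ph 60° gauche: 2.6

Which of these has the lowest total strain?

A (staggered): Ph(240°)/CN(300°) gauche 2.6 → 2.6 kJ/mol.
B (staggered): CH2Cl(120°)/CN(180°) gauche 3.2; Ph(240°)/CN(180°) gauche 2.6 → 5.8 kJ/mol.
A has the lowest total (2.6 kJ/mol).

A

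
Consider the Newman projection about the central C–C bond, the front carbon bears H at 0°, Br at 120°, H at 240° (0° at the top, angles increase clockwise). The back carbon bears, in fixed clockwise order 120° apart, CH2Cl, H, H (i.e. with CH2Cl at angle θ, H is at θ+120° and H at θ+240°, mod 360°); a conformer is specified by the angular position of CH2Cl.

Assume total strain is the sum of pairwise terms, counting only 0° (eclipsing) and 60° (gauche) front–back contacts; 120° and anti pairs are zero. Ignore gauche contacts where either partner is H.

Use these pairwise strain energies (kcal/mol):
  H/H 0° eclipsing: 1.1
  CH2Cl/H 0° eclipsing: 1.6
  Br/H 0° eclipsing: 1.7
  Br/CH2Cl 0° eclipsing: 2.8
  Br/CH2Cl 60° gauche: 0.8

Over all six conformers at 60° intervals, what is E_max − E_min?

CH2Cl at 0° (eclipsed): H(0°)/CH2Cl(0°) eclipsed 1.6; Br(120°)/H(120°) eclipsed 1.7; H(240°)/H(240°) eclipsed 1.1 → 4.4 kcal/mol.
CH2Cl at 60° (staggered): Br(120°)/CH2Cl(60°) gauche 0.8 → 0.8 kcal/mol.
CH2Cl at 120° (eclipsed): H(0°)/H(0°) eclipsed 1.1; Br(120°)/CH2Cl(120°) eclipsed 2.8; H(240°)/H(240°) eclipsed 1.1 → 5.0 kcal/mol.
CH2Cl at 180° (staggered): Br(120°)/CH2Cl(180°) gauche 0.8 → 0.8 kcal/mol.
CH2Cl at 240° (eclipsed): H(0°)/H(0°) eclipsed 1.1; Br(120°)/H(120°) eclipsed 1.7; H(240°)/CH2Cl(240°) eclipsed 1.6 → 4.4 kcal/mol.
CH2Cl at 300° (staggered): no non-H gauche contacts → 0.0 kcal/mol.
Max at 120° (5.0 kcal/mol), min at 300° (0.0 kcal/mol); barrier = 5.0 kcal/mol.

5.0 kcal/mol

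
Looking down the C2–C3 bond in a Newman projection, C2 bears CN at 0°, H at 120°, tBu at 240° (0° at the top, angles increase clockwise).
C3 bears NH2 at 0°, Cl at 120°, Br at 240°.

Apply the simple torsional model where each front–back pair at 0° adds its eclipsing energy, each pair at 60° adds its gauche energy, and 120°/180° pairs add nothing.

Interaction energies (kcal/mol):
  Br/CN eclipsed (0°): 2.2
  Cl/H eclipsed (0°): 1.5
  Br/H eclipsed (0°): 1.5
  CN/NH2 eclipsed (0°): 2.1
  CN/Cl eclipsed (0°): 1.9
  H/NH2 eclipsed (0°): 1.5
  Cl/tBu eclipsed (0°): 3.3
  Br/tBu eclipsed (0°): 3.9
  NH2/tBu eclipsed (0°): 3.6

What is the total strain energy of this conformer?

7.5 kcal/mol

This conformer (eclipsed): CN(0°)/NH2(0°) eclipsed 2.1; H(120°)/Cl(120°) eclipsed 1.5; tBu(240°)/Br(240°) eclipsed 3.9 → 7.5 kcal/mol.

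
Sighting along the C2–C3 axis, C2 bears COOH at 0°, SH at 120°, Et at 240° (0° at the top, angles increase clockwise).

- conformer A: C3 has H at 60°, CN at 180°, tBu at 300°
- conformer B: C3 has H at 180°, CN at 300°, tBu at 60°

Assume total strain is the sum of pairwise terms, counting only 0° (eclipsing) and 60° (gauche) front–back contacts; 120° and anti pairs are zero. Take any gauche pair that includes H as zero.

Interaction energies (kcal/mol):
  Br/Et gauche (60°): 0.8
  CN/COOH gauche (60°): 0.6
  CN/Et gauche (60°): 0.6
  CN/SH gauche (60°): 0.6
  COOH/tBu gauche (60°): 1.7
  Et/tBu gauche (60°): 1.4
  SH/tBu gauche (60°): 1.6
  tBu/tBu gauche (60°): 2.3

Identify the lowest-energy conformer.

A

A (staggered): COOH(0°)/tBu(300°) gauche 1.7; SH(120°)/CN(180°) gauche 0.6; Et(240°)/CN(180°) gauche 0.6; Et(240°)/tBu(300°) gauche 1.4 → 4.3 kcal/mol.
B (staggered): COOH(0°)/CN(300°) gauche 0.6; COOH(0°)/tBu(60°) gauche 1.7; SH(120°)/tBu(60°) gauche 1.6; Et(240°)/CN(300°) gauche 0.6 → 4.5 kcal/mol.
A has the lowest total (4.3 kcal/mol).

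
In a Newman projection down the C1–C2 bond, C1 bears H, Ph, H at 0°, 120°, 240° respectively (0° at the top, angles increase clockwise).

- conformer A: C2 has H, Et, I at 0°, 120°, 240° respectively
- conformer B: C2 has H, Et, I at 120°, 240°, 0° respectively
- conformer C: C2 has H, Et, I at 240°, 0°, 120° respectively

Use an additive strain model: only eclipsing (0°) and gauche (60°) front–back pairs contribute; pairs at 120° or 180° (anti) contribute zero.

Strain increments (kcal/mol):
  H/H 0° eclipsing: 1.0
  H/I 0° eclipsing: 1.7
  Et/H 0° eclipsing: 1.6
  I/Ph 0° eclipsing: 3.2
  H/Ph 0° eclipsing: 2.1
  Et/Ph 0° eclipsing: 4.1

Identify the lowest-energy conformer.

B

A is eclipsed. H at 0° is eclipsed with H at 0° (1.0); Ph at 120° is eclipsed with Et at 120° (4.1); H at 240° is eclipsed with I at 240° (1.7). Total 6.8 kcal/mol.
B is eclipsed. H at 0° is eclipsed with I at 0° (1.7); Ph at 120° is eclipsed with H at 120° (2.1); H at 240° is eclipsed with Et at 240° (1.6). Total 5.4 kcal/mol.
C is eclipsed. H at 0° is eclipsed with Et at 0° (1.6); Ph at 120° is eclipsed with I at 120° (3.2); H at 240° is eclipsed with H at 240° (1.0). Total 5.8 kcal/mol.
B has the lowest total (5.4 kcal/mol).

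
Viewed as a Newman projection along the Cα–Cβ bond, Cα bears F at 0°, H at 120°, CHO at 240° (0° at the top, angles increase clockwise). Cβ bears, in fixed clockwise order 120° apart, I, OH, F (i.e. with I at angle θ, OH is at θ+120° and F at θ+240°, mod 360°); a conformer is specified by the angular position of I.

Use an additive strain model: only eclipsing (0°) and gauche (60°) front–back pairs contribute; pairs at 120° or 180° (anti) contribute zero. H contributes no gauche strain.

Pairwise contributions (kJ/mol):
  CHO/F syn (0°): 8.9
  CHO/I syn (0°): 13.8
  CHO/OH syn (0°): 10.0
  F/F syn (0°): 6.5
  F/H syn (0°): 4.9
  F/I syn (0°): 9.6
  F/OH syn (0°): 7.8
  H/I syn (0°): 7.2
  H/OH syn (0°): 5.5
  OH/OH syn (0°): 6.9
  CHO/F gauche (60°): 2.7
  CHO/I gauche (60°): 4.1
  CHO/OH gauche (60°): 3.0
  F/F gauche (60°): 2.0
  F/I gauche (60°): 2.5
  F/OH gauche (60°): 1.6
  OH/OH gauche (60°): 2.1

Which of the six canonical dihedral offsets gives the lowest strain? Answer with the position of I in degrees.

60°

I at 0° (eclipsed): F–I eclipsed, H–OH eclipsed, CHO–F eclipsed; 9.6 + 5.5 + 8.9 = 24.0 kJ/mol.
I at 60° (staggered): F–I gauche, F–F gauche, CHO–OH gauche, CHO–F gauche; 2.5 + 2.0 + 3.0 + 2.7 = 10.2 kJ/mol.
I at 120° (eclipsed): F–F eclipsed, H–I eclipsed, CHO–OH eclipsed; 6.5 + 7.2 + 10.0 = 23.7 kJ/mol.
I at 180° (staggered): F–OH gauche, F–F gauche, CHO–I gauche, CHO–OH gauche; 1.6 + 2.0 + 4.1 + 3.0 = 10.7 kJ/mol.
I at 240° (eclipsed): F–OH eclipsed, H–F eclipsed, CHO–I eclipsed; 7.8 + 4.9 + 13.8 = 26.5 kJ/mol.
I at 300° (staggered): F–I gauche, F–OH gauche, CHO–I gauche, CHO–F gauche; 2.5 + 1.6 + 4.1 + 2.7 = 10.9 kJ/mol.
The minimum (10.2 kJ/mol) occurs with I at 60°.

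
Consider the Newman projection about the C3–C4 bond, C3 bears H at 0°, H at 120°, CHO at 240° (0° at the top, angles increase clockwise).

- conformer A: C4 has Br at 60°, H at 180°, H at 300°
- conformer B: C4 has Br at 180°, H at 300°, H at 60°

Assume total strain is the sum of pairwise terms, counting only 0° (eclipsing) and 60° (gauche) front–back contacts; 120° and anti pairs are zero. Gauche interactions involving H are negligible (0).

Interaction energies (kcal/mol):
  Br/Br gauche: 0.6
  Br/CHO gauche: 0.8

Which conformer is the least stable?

A (staggered): no non-H gauche contacts → 0.0 kcal/mol.
B (staggered): CHO–Br gauche; 0.8 = 0.8 kcal/mol.
B has the highest total (0.8 kcal/mol).

B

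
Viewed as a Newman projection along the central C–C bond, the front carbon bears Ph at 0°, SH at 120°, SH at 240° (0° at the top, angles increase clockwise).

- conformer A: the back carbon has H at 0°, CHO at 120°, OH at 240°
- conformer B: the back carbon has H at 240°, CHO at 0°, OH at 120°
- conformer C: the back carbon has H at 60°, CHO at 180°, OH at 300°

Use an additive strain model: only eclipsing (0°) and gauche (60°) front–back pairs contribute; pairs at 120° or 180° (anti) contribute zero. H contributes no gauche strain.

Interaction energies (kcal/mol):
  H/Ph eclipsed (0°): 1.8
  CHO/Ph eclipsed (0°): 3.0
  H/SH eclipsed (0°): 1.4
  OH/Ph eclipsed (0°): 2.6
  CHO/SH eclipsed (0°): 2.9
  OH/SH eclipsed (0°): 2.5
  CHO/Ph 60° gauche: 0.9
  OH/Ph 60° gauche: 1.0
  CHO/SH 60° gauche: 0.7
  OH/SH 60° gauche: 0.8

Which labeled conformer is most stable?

C

A (eclipsed): Ph–H eclipsed, SH–CHO eclipsed, SH–OH eclipsed; 1.8 + 2.9 + 2.5 = 7.2 kcal/mol.
B (eclipsed): Ph–CHO eclipsed, SH–OH eclipsed, SH–H eclipsed; 3.0 + 2.5 + 1.4 = 6.9 kcal/mol.
C (staggered): Ph–OH gauche, SH–CHO gauche, SH–CHO gauche, SH–OH gauche; 1.0 + 0.7 + 0.7 + 0.8 = 3.2 kcal/mol.
C has the lowest total (3.2 kcal/mol).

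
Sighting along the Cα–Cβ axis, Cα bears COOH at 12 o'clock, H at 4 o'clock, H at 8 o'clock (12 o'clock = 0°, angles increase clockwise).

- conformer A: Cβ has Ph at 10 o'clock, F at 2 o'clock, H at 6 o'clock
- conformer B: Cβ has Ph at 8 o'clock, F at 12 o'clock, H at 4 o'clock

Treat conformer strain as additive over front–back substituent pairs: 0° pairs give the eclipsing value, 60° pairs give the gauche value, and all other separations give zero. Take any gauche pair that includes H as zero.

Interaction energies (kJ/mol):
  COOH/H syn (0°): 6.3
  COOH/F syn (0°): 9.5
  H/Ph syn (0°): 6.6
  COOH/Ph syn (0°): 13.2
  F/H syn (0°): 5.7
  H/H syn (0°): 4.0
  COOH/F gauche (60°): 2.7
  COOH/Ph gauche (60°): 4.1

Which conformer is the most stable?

A

A is staggered. COOH at 0° is gauche with Ph at 300° (4.1); COOH at 0° is gauche with F at 60° (2.7). Total 6.8 kJ/mol.
B is eclipsed. COOH at 0° is eclipsed with F at 0° (9.5); H at 120° is eclipsed with H at 120° (4.0); H at 240° is eclipsed with Ph at 240° (6.6). Total 20.1 kJ/mol.
A has the lowest total (6.8 kJ/mol).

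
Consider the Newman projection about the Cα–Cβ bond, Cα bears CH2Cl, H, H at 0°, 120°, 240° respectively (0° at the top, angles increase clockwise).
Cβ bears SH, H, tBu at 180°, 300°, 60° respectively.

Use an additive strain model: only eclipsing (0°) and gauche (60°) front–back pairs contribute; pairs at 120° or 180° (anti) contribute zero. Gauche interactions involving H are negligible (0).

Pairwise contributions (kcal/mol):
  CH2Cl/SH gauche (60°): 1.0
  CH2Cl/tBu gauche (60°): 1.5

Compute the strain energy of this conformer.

1.5 kcal/mol

This conformer (staggered): CH2Cl(0°)/tBu(60°) gauche 1.5 → 1.5 kcal/mol.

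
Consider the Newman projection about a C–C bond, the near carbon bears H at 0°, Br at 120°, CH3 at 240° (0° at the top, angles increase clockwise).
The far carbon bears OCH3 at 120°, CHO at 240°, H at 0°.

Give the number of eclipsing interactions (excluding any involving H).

2

Non-H eclipsing pairs: Br(120°)/OCH3(120°); CH3(240°)/CHO(240°) — 2 interactions.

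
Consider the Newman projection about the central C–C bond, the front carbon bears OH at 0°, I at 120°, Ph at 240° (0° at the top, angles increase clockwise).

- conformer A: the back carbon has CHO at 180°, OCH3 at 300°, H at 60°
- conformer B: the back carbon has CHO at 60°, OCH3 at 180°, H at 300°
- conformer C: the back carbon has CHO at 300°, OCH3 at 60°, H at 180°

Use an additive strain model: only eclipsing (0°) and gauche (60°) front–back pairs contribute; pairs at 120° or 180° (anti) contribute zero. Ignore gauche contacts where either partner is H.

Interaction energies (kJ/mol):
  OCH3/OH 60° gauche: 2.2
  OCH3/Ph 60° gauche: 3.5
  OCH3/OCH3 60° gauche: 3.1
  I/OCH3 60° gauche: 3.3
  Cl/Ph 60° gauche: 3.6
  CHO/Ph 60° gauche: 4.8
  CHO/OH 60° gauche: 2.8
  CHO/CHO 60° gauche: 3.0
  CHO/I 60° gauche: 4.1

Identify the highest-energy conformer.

A (staggered): OH–OCH3 gauche, I–CHO gauche, Ph–CHO gauche, Ph–OCH3 gauche; 2.2 + 4.1 + 4.8 + 3.5 = 14.6 kJ/mol.
B (staggered): OH–CHO gauche, I–CHO gauche, I–OCH3 gauche, Ph–OCH3 gauche; 2.8 + 4.1 + 3.3 + 3.5 = 13.7 kJ/mol.
C (staggered): OH–CHO gauche, OH–OCH3 gauche, I–OCH3 gauche, Ph–CHO gauche; 2.8 + 2.2 + 3.3 + 4.8 = 13.1 kJ/mol.
A has the highest total (14.6 kJ/mol).

A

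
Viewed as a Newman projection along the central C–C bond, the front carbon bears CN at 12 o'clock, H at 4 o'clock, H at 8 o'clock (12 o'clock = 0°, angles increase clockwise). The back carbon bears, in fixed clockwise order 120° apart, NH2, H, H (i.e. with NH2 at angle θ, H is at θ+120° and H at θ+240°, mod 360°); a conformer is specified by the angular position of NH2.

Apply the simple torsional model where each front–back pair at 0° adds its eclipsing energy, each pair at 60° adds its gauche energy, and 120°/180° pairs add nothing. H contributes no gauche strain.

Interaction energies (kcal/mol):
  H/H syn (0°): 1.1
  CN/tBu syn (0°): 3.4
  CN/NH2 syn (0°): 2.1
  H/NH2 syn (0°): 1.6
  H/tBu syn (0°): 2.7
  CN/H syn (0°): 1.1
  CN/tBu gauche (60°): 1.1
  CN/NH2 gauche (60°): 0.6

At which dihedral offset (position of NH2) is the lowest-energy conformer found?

NH2 at 0° (eclipsed): CN(0°)/NH2(0°) eclipsed 2.1; H(120°)/H(120°) eclipsed 1.1; H(240°)/H(240°) eclipsed 1.1 → 4.3 kcal/mol.
NH2 at 60° (staggered): CN(0°)/NH2(60°) gauche 0.6 → 0.6 kcal/mol.
NH2 at 120° (eclipsed): CN(0°)/H(0°) eclipsed 1.1; H(120°)/NH2(120°) eclipsed 1.6; H(240°)/H(240°) eclipsed 1.1 → 3.8 kcal/mol.
NH2 at 180° (staggered): no non-H gauche contacts → 0.0 kcal/mol.
NH2 at 240° (eclipsed): CN(0°)/H(0°) eclipsed 1.1; H(120°)/H(120°) eclipsed 1.1; H(240°)/NH2(240°) eclipsed 1.6 → 3.8 kcal/mol.
NH2 at 300° (staggered): CN(0°)/NH2(300°) gauche 0.6 → 0.6 kcal/mol.
The minimum (0.0 kcal/mol) occurs with NH2 at 180°.

180°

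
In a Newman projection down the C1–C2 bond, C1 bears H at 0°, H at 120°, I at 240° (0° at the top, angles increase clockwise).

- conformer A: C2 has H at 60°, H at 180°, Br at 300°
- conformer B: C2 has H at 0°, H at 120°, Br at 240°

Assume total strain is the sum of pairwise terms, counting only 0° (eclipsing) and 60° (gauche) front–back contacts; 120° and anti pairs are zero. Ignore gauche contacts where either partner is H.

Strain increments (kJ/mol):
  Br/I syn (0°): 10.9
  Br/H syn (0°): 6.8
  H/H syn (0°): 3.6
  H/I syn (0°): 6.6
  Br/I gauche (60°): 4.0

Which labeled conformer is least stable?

A (staggered): I–Br gauche; 4.0 = 4.0 kJ/mol.
B (eclipsed): H–H eclipsed, H–H eclipsed, I–Br eclipsed; 3.6 + 3.6 + 10.9 = 18.1 kJ/mol.
B has the highest total (18.1 kJ/mol).

B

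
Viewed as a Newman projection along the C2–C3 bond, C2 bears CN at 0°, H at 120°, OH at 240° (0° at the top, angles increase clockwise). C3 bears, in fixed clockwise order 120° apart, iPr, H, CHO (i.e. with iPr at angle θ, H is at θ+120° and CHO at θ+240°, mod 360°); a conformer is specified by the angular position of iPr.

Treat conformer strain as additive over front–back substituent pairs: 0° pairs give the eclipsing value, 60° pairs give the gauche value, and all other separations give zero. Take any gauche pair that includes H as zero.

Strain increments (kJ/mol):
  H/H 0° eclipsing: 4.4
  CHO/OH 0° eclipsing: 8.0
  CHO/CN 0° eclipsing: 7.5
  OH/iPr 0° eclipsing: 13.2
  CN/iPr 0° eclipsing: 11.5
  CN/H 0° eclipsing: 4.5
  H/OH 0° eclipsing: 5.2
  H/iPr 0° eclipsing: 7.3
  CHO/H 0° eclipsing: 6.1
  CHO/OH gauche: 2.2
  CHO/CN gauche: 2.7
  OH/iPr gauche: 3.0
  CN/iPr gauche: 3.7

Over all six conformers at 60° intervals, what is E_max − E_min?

18.2 kJ/mol

iPr at 0° (eclipsed): CN–iPr eclipsed, H–H eclipsed, OH–CHO eclipsed; 11.5 + 4.4 + 8.0 = 23.9 kJ/mol.
iPr at 60° (staggered): CN–iPr gauche, CN–CHO gauche, OH–CHO gauche; 3.7 + 2.7 + 2.2 = 8.6 kJ/mol.
iPr at 120° (eclipsed): CN–CHO eclipsed, H–iPr eclipsed, OH–H eclipsed; 7.5 + 7.3 + 5.2 = 20.0 kJ/mol.
iPr at 180° (staggered): CN–CHO gauche, OH–iPr gauche; 2.7 + 3.0 = 5.7 kJ/mol.
iPr at 240° (eclipsed): CN–H eclipsed, H–CHO eclipsed, OH–iPr eclipsed; 4.5 + 6.1 + 13.2 = 23.8 kJ/mol.
iPr at 300° (staggered): CN–iPr gauche, OH–iPr gauche, OH–CHO gauche; 3.7 + 3.0 + 2.2 = 8.9 kJ/mol.
Max at 0° (23.9 kJ/mol), min at 180° (5.7 kJ/mol); barrier = 18.2 kJ/mol.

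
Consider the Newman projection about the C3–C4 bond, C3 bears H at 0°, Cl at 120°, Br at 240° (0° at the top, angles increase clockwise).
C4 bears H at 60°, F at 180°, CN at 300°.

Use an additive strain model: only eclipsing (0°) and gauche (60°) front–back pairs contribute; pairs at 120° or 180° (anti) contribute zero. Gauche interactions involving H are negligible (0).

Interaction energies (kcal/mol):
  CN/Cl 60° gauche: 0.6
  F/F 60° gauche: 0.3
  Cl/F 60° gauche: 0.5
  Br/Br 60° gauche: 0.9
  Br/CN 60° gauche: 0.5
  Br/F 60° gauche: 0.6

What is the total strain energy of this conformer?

1.6 kcal/mol

This conformer is staggered. Cl at 120° is gauche with F at 180° (0.5); Br at 240° is gauche with F at 180° (0.6); Br at 240° is gauche with CN at 300° (0.5). Total 1.6 kcal/mol.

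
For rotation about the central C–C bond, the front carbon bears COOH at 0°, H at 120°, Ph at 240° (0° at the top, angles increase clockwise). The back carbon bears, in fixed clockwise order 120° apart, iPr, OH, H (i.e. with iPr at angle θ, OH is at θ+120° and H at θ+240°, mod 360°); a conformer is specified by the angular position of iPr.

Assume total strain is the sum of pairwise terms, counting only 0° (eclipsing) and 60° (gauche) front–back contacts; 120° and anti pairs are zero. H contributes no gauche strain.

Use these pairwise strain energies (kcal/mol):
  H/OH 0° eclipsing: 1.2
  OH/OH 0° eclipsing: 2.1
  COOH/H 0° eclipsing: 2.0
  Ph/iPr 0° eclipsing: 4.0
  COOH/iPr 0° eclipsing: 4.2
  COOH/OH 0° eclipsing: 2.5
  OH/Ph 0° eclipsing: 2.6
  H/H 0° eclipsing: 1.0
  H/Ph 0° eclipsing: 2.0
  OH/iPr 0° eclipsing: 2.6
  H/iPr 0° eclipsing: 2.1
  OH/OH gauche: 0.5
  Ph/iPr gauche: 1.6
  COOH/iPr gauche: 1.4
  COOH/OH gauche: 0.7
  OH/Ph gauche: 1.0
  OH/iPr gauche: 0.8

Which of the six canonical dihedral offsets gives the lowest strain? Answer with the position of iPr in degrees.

60°

iPr at 0° (eclipsed): COOH(0°)/iPr(0°) eclipsed 4.2; H(120°)/OH(120°) eclipsed 1.2; Ph(240°)/H(240°) eclipsed 2.0 → 7.4 kcal/mol.
iPr at 60° (staggered): COOH(0°)/iPr(60°) gauche 1.4; Ph(240°)/OH(180°) gauche 1.0 → 2.4 kcal/mol.
iPr at 120° (eclipsed): COOH(0°)/H(0°) eclipsed 2.0; H(120°)/iPr(120°) eclipsed 2.1; Ph(240°)/OH(240°) eclipsed 2.6 → 6.7 kcal/mol.
iPr at 180° (staggered): COOH(0°)/OH(300°) gauche 0.7; Ph(240°)/iPr(180°) gauche 1.6; Ph(240°)/OH(300°) gauche 1.0 → 3.3 kcal/mol.
iPr at 240° (eclipsed): COOH(0°)/OH(0°) eclipsed 2.5; H(120°)/H(120°) eclipsed 1.0; Ph(240°)/iPr(240°) eclipsed 4.0 → 7.5 kcal/mol.
iPr at 300° (staggered): COOH(0°)/iPr(300°) gauche 1.4; COOH(0°)/OH(60°) gauche 0.7; Ph(240°)/iPr(300°) gauche 1.6 → 3.7 kcal/mol.
The minimum (2.4 kcal/mol) occurs with iPr at 60°.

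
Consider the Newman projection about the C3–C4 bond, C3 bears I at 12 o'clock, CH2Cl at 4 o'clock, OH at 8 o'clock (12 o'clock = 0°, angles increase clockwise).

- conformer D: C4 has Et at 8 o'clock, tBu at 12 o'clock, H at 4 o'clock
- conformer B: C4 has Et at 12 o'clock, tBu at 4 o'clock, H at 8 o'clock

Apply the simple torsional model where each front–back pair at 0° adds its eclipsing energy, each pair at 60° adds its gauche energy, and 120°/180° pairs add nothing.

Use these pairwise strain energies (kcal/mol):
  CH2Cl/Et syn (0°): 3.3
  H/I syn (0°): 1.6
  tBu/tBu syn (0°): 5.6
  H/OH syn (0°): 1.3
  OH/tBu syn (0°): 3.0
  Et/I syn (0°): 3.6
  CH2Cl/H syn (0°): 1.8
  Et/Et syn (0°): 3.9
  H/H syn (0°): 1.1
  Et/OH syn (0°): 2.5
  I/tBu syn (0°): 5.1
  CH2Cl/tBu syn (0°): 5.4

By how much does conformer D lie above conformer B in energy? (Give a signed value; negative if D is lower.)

D (eclipsed): I–tBu eclipsed, CH2Cl–H eclipsed, OH–Et eclipsed; 5.1 + 1.8 + 2.5 = 9.4 kcal/mol.
B (eclipsed): I–Et eclipsed, CH2Cl–tBu eclipsed, OH–H eclipsed; 3.6 + 5.4 + 1.3 = 10.3 kcal/mol.
E(D) − E(B) = 9.4 − 10.3 = -0.9 kcal/mol.

-0.9 kcal/mol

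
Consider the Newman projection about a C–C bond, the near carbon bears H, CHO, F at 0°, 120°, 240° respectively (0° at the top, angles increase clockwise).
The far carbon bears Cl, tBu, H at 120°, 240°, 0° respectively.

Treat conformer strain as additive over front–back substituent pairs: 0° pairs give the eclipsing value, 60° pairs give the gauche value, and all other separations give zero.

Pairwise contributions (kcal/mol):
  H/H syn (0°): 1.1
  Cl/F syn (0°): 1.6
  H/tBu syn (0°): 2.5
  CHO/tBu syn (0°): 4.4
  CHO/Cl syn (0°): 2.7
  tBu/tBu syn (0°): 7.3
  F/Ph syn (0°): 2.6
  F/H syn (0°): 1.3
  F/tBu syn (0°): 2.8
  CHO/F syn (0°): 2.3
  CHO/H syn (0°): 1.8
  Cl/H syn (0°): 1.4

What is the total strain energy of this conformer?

6.6 kcal/mol

This conformer (eclipsed): H(0°)/H(0°) eclipsed 1.1; CHO(120°)/Cl(120°) eclipsed 2.7; F(240°)/tBu(240°) eclipsed 2.8 → 6.6 kcal/mol.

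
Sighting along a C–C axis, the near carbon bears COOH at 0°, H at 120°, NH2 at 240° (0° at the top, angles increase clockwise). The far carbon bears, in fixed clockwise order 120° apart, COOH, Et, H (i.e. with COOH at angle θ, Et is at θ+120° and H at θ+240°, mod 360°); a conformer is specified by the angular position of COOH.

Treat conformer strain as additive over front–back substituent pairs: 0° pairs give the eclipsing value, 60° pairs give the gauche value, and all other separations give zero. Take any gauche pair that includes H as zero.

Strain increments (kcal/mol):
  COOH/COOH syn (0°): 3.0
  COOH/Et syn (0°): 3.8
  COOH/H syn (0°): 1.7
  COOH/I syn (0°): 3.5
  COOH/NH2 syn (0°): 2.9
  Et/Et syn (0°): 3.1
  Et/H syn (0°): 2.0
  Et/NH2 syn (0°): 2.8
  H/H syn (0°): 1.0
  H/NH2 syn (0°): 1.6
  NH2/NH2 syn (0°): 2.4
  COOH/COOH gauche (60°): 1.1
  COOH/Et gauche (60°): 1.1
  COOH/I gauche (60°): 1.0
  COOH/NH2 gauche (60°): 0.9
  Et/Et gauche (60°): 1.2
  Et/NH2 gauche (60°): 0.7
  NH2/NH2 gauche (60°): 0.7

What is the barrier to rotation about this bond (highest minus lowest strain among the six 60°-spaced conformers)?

COOH at 0° (eclipsed): COOH–COOH eclipsed, H–Et eclipsed, NH2–H eclipsed; 3.0 + 2.0 + 1.6 = 6.6 kcal/mol.
COOH at 60° (staggered): COOH–COOH gauche, NH2–Et gauche; 1.1 + 0.7 = 1.8 kcal/mol.
COOH at 120° (eclipsed): COOH–H eclipsed, H–COOH eclipsed, NH2–Et eclipsed; 1.7 + 1.7 + 2.8 = 6.2 kcal/mol.
COOH at 180° (staggered): COOH–Et gauche, NH2–COOH gauche, NH2–Et gauche; 1.1 + 0.9 + 0.7 = 2.7 kcal/mol.
COOH at 240° (eclipsed): COOH–Et eclipsed, H–H eclipsed, NH2–COOH eclipsed; 3.8 + 1.0 + 2.9 = 7.7 kcal/mol.
COOH at 300° (staggered): COOH–COOH gauche, COOH–Et gauche, NH2–COOH gauche; 1.1 + 1.1 + 0.9 = 3.1 kcal/mol.
Max at 240° (7.7 kcal/mol), min at 60° (1.8 kcal/mol); barrier = 5.9 kcal/mol.

5.9 kcal/mol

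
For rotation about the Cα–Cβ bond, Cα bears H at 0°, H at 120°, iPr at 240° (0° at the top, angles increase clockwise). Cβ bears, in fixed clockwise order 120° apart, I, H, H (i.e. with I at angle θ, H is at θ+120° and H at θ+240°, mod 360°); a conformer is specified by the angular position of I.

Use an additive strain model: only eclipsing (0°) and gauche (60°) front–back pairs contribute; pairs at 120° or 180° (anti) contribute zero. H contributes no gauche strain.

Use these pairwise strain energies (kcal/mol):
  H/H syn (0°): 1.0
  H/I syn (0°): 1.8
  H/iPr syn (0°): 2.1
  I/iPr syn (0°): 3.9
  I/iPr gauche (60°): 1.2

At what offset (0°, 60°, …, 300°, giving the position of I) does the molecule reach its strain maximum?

240°

I at 0° is eclipsed. H at 0° is eclipsed with I at 0° (1.8); H at 120° is eclipsed with H at 120° (1.0); iPr at 240° is eclipsed with H at 240° (2.1). Total 4.9 kcal/mol.
I at 60° (staggered): no non-H gauche contacts → 0.0 kcal/mol.
I at 120° is eclipsed. H at 0° is eclipsed with H at 0° (1.0); H at 120° is eclipsed with I at 120° (1.8); iPr at 240° is eclipsed with H at 240° (2.1). Total 4.9 kcal/mol.
I at 180° is staggered. iPr at 240° is gauche with I at 180° (1.2). Total 1.2 kcal/mol.
I at 240° is eclipsed. H at 0° is eclipsed with H at 0° (1.0); H at 120° is eclipsed with H at 120° (1.0); iPr at 240° is eclipsed with I at 240° (3.9). Total 5.9 kcal/mol.
I at 300° is staggered. iPr at 240° is gauche with I at 300° (1.2). Total 1.2 kcal/mol.
The maximum (5.9 kcal/mol) occurs with I at 240°.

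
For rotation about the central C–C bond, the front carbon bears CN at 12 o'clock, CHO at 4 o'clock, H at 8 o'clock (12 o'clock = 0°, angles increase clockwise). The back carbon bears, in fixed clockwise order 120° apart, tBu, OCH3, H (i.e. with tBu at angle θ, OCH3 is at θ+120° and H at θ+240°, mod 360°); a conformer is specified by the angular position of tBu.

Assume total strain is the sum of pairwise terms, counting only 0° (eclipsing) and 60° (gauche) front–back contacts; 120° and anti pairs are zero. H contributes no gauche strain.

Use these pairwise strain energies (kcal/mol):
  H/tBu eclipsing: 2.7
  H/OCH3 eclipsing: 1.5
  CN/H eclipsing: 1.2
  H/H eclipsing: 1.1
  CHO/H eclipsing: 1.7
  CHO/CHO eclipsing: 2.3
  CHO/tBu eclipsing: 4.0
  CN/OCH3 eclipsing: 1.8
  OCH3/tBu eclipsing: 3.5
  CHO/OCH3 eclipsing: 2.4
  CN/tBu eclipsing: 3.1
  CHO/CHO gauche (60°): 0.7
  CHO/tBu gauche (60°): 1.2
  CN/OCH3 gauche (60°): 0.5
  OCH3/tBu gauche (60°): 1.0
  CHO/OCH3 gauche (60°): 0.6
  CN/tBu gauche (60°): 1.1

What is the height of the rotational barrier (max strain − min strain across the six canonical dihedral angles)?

5.0 kcal/mol

tBu at 0° is eclipsed. CN at 0° is eclipsed with tBu at 0° (3.1); CHO at 120° is eclipsed with OCH3 at 120° (2.4); H at 240° is eclipsed with H at 240° (1.1). Total 6.6 kcal/mol.
tBu at 60° is staggered. CN at 0° is gauche with tBu at 60° (1.1); CHO at 120° is gauche with tBu at 60° (1.2); CHO at 120° is gauche with OCH3 at 180° (0.6). Total 2.9 kcal/mol.
tBu at 120° is eclipsed. CN at 0° is eclipsed with H at 0° (1.2); CHO at 120° is eclipsed with tBu at 120° (4.0); H at 240° is eclipsed with OCH3 at 240° (1.5). Total 6.7 kcal/mol.
tBu at 180° is staggered. CN at 0° is gauche with OCH3 at 300° (0.5); CHO at 120° is gauche with tBu at 180° (1.2). Total 1.7 kcal/mol.
tBu at 240° is eclipsed. CN at 0° is eclipsed with OCH3 at 0° (1.8); CHO at 120° is eclipsed with H at 120° (1.7); H at 240° is eclipsed with tBu at 240° (2.7). Total 6.2 kcal/mol.
tBu at 300° is staggered. CN at 0° is gauche with tBu at 300° (1.1); CN at 0° is gauche with OCH3 at 60° (0.5); CHO at 120° is gauche with OCH3 at 60° (0.6). Total 2.2 kcal/mol.
Max at 120° (6.7 kcal/mol), min at 180° (1.7 kcal/mol); barrier = 5.0 kcal/mol.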